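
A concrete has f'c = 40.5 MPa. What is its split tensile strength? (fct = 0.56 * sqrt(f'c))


fct = 0.56 * sqrt(40.5)
= 0.56 * 6.364
= 3.564 MPa

3.564


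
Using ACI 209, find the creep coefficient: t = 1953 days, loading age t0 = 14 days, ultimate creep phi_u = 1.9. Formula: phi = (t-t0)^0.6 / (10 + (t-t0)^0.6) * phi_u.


dt = 1953 - 14 = 1939
phi = 1939^0.6 / (10 + 1939^0.6) * 1.9
= 1.717

1.717


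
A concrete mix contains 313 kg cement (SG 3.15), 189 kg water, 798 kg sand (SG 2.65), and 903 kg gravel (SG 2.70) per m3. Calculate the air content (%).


Vol cement = 313 / (3.15 * 1000) = 0.099365 m3
Vol water = 189 / 1000 = 0.189 m3
Vol sand = 798 / (2.65 * 1000) = 0.301132 m3
Vol gravel = 903 / (2.70 * 1000) = 0.334444 m3
Total solid + water volume = 0.923942 m3
Air = (1 - 0.923942) * 100 = 7.61%

7.61


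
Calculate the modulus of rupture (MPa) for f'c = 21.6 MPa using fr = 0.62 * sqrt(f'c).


fr = 0.62 * sqrt(21.6)
= 2.881 MPa

2.881


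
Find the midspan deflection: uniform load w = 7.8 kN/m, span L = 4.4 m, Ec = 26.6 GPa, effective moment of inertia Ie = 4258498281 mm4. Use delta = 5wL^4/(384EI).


Convert: L = 4.4 m = 4400 mm, Ec = 26.6 GPa = 26600 MPa
delta = 5 * 7.8 * 4400^4 / (384 * 26600 * 4258498281)
= 0.34 mm

0.34


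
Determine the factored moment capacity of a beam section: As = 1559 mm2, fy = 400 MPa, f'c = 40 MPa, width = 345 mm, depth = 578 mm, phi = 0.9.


a = As * fy / (0.85 * f'c * b)
= 1559 * 400 / (0.85 * 40 * 345)
= 53.1628 mm
Mn = As * fy * (d - a/2) / 10^6
= 343.8646 kN-m
phi*Mn = 0.9 * 343.8646 = 309.48 kN-m

309.48


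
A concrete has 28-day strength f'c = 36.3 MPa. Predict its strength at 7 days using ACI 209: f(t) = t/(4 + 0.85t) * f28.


f(7) = 7 / (4 + 0.85 * 7) * 36.3
= 7 / 9.95 * 36.3
= 25.54 MPa

25.54


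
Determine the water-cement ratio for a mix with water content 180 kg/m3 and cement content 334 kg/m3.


w/c = water / cement
w/c = 180 / 334 = 0.539

0.539


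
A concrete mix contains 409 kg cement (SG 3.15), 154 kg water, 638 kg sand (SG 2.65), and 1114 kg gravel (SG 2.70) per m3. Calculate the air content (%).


Vol cement = 409 / (3.15 * 1000) = 0.129841 m3
Vol water = 154 / 1000 = 0.154 m3
Vol sand = 638 / (2.65 * 1000) = 0.240755 m3
Vol gravel = 1114 / (2.70 * 1000) = 0.412593 m3
Total solid + water volume = 0.937189 m3
Air = (1 - 0.937189) * 100 = 6.28%

6.28


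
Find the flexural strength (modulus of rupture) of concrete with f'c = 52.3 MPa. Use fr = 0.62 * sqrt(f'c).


fr = 0.62 * sqrt(52.3)
= 4.484 MPa

4.484


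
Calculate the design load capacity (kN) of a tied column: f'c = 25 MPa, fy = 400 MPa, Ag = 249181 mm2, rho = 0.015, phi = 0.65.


Ast = rho * Ag = 0.015 * 249181 = 3737.715 mm2
phi*Pn = 0.65 * 0.80 * (0.85 * 25 * (249181 - 3737.715) + 400 * 3737.715) / 1000
= 3489.59 kN

3489.59


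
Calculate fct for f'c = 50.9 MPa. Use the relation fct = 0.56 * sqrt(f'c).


fct = 0.56 * sqrt(50.9)
= 0.56 * 7.134
= 3.995 MPa

3.995


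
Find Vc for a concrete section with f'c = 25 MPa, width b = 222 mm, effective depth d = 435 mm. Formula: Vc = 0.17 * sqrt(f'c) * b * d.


Vc = 0.17 * sqrt(25) * 222 * 435 / 1000
= 82.08 kN

82.08


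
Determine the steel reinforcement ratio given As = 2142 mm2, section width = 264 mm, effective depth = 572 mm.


rho = As / (b * d)
= 2142 / (264 * 572)
= 0.0142

0.0142


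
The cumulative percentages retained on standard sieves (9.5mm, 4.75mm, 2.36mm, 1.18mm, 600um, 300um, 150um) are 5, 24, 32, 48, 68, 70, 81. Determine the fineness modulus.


FM = sum(cumulative % retained) / 100
= 328 / 100
= 3.28

3.28


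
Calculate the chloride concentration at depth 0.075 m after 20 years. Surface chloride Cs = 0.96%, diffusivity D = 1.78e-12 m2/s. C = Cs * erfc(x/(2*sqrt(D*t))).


t_seconds = 20 * 365.25 * 24 * 3600 = 631152000.0 s
arg = 0.075 / (2 * sqrt(1.78e-12 * 631152000.0))
= 1.1188
erfc(1.1188) = 0.1136
C = 0.96 * 0.1136 = 0.1091%

0.1091


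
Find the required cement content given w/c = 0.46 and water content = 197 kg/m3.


Cement = water / (w/c)
= 197 / 0.46
= 428.3 kg/m3

428.3


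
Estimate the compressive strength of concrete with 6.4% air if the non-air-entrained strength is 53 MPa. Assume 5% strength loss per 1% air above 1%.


Strength loss = (6.4 - 1) * 5 = 27.0%
f'c = 53 * (1 - 27.0/100)
= 38.69 MPa

38.69


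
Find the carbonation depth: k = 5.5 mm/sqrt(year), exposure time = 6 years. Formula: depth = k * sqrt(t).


depth = k * sqrt(t)
= 5.5 * sqrt(6)
= 13.47 mm

13.47


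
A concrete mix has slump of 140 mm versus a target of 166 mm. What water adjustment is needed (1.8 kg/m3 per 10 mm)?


Difference = 166 - 140 = 26 mm
Water adjustment = 26 * 1.8 / 10 = 4.7 kg/m3

4.7


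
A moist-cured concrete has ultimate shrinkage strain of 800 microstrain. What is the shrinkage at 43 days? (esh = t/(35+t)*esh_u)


esh(43) = 43 / (35 + 43) * 800
= 43 / 78 * 800
= 441.0 microstrain

441.0


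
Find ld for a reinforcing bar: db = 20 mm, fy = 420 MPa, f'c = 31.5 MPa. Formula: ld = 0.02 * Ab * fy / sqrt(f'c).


Ab = pi * 20^2 / 4 = 314.159 mm2
ld = 0.02 * 314.159 * 420 / sqrt(31.5)
= 470.2 mm

470.2


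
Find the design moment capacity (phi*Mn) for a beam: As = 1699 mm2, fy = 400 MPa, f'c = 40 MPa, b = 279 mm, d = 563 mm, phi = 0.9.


a = As * fy / (0.85 * f'c * b)
= 1699 * 400 / (0.85 * 40 * 279)
= 71.6424 mm
Mn = As * fy * (d - a/2) / 10^6
= 358.2707 kN-m
phi*Mn = 0.9 * 358.2707 = 322.44 kN-m

322.44


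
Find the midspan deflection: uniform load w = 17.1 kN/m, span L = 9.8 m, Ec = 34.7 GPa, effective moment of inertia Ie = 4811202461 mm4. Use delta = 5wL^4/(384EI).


Convert: L = 9.8 m = 9800 mm, Ec = 34.7 GPa = 34700 MPa
delta = 5 * 17.1 * 9800^4 / (384 * 34700 * 4811202461)
= 12.3 mm

12.3


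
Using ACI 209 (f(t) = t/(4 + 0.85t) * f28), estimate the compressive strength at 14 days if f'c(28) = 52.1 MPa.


f(14) = 14 / (4 + 0.85 * 14) * 52.1
= 14 / 15.9 * 52.1
= 45.87 MPa

45.87


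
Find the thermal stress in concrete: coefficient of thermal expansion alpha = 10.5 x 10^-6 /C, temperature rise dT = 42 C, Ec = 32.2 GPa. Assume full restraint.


sigma = alpha * dT * Ec
= 10.5e-6 * 42 * 32.2 * 1000
= 14.2 MPa

14.2


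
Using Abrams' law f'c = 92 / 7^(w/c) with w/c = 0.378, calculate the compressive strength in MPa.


f'c = 92 / 7^0.378
= 92 / 2.087
= 44.09 MPa

44.09


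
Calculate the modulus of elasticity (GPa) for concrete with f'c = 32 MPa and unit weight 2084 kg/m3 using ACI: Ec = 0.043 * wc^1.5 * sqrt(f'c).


Ec = 0.043 * 2084^1.5 * sqrt(32) / 1000
= 23.14 GPa

23.14


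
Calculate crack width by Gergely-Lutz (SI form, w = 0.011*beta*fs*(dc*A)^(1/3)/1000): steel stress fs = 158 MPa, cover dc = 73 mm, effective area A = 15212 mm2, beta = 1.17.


w = 0.011 * beta * fs * (dc * A)^(1/3) / 1000
= 0.011 * 1.17 * 158 * (73 * 15212)^(1/3) / 1000
= 0.211 mm

0.211


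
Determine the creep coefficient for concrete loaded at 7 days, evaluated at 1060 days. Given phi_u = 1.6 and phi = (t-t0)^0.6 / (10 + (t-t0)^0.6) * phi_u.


dt = 1060 - 7 = 1053
phi = 1053^0.6 / (10 + 1053^0.6) * 1.6
= 1.387

1.387


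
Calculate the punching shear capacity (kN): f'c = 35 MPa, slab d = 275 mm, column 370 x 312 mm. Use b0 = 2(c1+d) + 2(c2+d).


b0 = 2*(370 + 275) + 2*(312 + 275) = 2464 mm
Vc = 0.33 * sqrt(35) * 2464 * 275 / 1000
= 1322.88 kN

1322.88


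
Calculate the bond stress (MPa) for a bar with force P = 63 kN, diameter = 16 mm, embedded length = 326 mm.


u = P / (pi * db * ld)
= 63 * 1000 / (pi * 16 * 326)
= 3.845 MPa

3.845


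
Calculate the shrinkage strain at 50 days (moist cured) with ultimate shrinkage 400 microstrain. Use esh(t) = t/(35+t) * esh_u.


esh(50) = 50 / (35 + 50) * 400
= 50 / 85 * 400
= 235.3 microstrain

235.3


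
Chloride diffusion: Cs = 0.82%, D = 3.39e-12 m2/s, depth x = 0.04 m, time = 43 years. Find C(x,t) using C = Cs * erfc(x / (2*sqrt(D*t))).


t_seconds = 43 * 365.25 * 24 * 3600 = 1356976800.0 s
arg = 0.04 / (2 * sqrt(3.39e-12 * 1356976800.0))
= 0.2949
erfc(0.2949) = 0.6767
C = 0.82 * 0.6767 = 0.5549%

0.5549


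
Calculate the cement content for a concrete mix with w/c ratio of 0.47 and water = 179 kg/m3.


Cement = water / (w/c)
= 179 / 0.47
= 380.9 kg/m3

380.9


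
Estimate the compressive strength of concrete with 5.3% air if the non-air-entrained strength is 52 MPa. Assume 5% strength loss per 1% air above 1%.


Strength loss = (5.3 - 1) * 5 = 21.5%
f'c = 52 * (1 - 21.5/100)
= 40.82 MPa

40.82


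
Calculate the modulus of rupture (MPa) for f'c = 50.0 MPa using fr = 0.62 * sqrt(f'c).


fr = 0.62 * sqrt(50.0)
= 4.384 MPa

4.384


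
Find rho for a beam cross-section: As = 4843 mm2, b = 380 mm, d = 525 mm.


rho = As / (b * d)
= 4843 / (380 * 525)
= 0.0243

0.0243


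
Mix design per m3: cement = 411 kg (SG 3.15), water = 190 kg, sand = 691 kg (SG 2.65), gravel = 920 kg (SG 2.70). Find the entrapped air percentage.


Vol cement = 411 / (3.15 * 1000) = 0.130476 m3
Vol water = 190 / 1000 = 0.19 m3
Vol sand = 691 / (2.65 * 1000) = 0.260755 m3
Vol gravel = 920 / (2.70 * 1000) = 0.340741 m3
Total solid + water volume = 0.921972 m3
Air = (1 - 0.921972) * 100 = 7.8%

7.8


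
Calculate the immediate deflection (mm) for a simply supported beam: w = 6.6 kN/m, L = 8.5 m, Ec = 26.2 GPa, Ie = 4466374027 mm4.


Convert: L = 8.5 m = 8500 mm, Ec = 26.2 GPa = 26200 MPa
delta = 5 * 6.6 * 8500^4 / (384 * 26200 * 4466374027)
= 3.83 mm

3.83


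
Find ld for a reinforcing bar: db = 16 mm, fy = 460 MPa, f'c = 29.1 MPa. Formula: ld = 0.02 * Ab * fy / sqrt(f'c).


Ab = pi * 16^2 / 4 = 201.062 mm2
ld = 0.02 * 201.062 * 460 / sqrt(29.1)
= 342.9 mm

342.9


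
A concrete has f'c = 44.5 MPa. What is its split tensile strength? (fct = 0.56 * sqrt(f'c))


fct = 0.56 * sqrt(44.5)
= 0.56 * 6.671
= 3.736 MPa

3.736


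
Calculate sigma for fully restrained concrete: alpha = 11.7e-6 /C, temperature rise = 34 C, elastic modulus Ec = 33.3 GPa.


sigma = alpha * dT * Ec
= 11.7e-6 * 34 * 33.3 * 1000
= 13.247 MPa

13.247


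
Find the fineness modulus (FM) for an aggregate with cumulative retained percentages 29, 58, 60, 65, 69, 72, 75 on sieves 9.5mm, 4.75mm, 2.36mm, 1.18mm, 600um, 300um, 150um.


FM = sum(cumulative % retained) / 100
= 428 / 100
= 4.28

4.28


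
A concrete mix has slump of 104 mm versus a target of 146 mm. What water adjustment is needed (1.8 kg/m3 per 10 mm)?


Difference = 146 - 104 = 42 mm
Water adjustment = 42 * 1.8 / 10 = 7.6 kg/m3

7.6


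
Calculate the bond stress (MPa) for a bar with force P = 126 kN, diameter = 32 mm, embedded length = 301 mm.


u = P / (pi * db * ld)
= 126 * 1000 / (pi * 32 * 301)
= 4.164 MPa

4.164


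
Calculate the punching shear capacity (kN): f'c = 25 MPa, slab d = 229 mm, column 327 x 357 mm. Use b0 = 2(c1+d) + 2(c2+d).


b0 = 2*(327 + 229) + 2*(357 + 229) = 2284 mm
Vc = 0.33 * sqrt(25) * 2284 * 229 / 1000
= 863.01 kN

863.01


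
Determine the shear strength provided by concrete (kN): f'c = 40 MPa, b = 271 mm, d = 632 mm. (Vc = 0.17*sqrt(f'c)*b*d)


Vc = 0.17 * sqrt(40) * 271 * 632 / 1000
= 184.15 kN

184.15


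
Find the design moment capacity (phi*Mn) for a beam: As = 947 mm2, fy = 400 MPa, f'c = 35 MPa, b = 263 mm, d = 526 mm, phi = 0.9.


a = As * fy / (0.85 * f'c * b)
= 947 * 400 / (0.85 * 35 * 263)
= 48.4136 mm
Mn = As * fy * (d - a/2) / 10^6
= 190.0793 kN-m
phi*Mn = 0.9 * 190.0793 = 171.07 kN-m

171.07


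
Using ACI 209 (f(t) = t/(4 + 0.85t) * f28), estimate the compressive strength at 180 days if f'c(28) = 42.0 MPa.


f(180) = 180 / (4 + 0.85 * 180) * 42.0
= 180 / 157.0 * 42.0
= 48.15 MPa

48.15


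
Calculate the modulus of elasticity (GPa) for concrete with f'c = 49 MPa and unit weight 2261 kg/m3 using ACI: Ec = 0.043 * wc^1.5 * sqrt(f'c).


Ec = 0.043 * 2261^1.5 * sqrt(49) / 1000
= 32.36 GPa

32.36


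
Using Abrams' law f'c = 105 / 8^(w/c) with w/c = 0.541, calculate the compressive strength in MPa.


f'c = 105 / 8^0.541
= 105 / 3.08
= 34.09 MPa

34.09


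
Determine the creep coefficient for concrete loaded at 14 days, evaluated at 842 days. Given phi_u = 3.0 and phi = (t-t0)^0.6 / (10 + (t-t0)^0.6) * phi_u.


dt = 842 - 14 = 828
phi = 828^0.6 / (10 + 828^0.6) * 3.0
= 2.548

2.548


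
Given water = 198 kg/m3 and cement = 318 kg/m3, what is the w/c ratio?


w/c = water / cement
w/c = 198 / 318 = 0.623

0.623


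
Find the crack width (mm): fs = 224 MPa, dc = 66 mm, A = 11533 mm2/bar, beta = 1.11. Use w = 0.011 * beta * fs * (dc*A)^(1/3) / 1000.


w = 0.011 * beta * fs * (dc * A)^(1/3) / 1000
= 0.011 * 1.11 * 224 * (66 * 11533)^(1/3) / 1000
= 0.25 mm

0.25


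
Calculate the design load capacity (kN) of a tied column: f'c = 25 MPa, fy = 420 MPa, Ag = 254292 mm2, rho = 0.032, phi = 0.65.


Ast = rho * Ag = 0.032 * 254292 = 8137.344 mm2
phi*Pn = 0.65 * 0.80 * (0.85 * 25 * (254292 - 8137.344) + 420 * 8137.344) / 1000
= 4497.2 kN

4497.2


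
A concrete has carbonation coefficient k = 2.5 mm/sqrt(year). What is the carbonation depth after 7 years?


depth = k * sqrt(t)
= 2.5 * sqrt(7)
= 6.61 mm

6.61


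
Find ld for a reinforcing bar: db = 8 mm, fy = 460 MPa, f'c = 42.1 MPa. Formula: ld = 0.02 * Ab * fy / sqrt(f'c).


Ab = pi * 8^2 / 4 = 50.265 mm2
ld = 0.02 * 50.265 * 460 / sqrt(42.1)
= 71.3 mm

71.3


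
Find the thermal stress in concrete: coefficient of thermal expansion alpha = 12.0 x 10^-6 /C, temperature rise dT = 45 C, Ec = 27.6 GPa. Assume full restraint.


sigma = alpha * dT * Ec
= 12.0e-6 * 45 * 27.6 * 1000
= 14.904 MPa

14.904


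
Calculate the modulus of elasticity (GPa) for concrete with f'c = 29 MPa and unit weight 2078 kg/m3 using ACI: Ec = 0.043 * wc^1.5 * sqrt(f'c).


Ec = 0.043 * 2078^1.5 * sqrt(29) / 1000
= 21.93 GPa

21.93


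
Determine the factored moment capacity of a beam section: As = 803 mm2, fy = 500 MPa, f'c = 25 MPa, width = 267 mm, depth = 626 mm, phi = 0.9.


a = As * fy / (0.85 * f'c * b)
= 803 * 500 / (0.85 * 25 * 267)
= 70.7645 mm
Mn = As * fy * (d - a/2) / 10^6
= 237.133 kN-m
phi*Mn = 0.9 * 237.133 = 213.42 kN-m

213.42


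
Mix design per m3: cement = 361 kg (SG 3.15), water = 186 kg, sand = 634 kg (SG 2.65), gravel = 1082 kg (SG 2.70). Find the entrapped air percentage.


Vol cement = 361 / (3.15 * 1000) = 0.114603 m3
Vol water = 186 / 1000 = 0.186 m3
Vol sand = 634 / (2.65 * 1000) = 0.239245 m3
Vol gravel = 1082 / (2.70 * 1000) = 0.400741 m3
Total solid + water volume = 0.940589 m3
Air = (1 - 0.940589) * 100 = 5.94%

5.94


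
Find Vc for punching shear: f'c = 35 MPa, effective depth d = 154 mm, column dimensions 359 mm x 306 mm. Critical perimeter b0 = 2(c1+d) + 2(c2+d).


b0 = 2*(359 + 154) + 2*(306 + 154) = 1946 mm
Vc = 0.33 * sqrt(35) * 1946 * 154 / 1000
= 585.07 kN

585.07


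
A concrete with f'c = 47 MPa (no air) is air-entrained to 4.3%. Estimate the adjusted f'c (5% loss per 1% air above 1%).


Strength loss = (4.3 - 1) * 5 = 16.5%
f'c = 47 * (1 - 16.5/100)
= 39.24 MPa

39.24


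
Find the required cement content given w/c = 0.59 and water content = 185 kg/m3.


Cement = water / (w/c)
= 185 / 0.59
= 313.6 kg/m3

313.6


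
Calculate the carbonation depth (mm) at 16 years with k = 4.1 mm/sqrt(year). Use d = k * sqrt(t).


depth = k * sqrt(t)
= 4.1 * sqrt(16)
= 16.4 mm

16.4


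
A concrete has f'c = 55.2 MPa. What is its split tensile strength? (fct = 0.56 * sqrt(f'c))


fct = 0.56 * sqrt(55.2)
= 0.56 * 7.43
= 4.161 MPa

4.161


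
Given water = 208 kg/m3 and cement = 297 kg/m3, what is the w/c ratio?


w/c = water / cement
w/c = 208 / 297 = 0.7

0.7


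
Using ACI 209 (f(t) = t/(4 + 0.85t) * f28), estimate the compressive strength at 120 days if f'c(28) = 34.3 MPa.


f(120) = 120 / (4 + 0.85 * 120) * 34.3
= 120 / 106.0 * 34.3
= 38.83 MPa

38.83


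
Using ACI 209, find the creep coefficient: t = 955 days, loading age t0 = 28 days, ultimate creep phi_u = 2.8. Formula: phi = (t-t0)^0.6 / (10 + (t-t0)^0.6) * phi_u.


dt = 955 - 28 = 927
phi = 927^0.6 / (10 + 927^0.6) * 2.8
= 2.402

2.402


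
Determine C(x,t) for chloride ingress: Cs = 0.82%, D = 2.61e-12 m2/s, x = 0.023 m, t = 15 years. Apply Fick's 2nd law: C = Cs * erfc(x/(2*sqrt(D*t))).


t_seconds = 15 * 365.25 * 24 * 3600 = 473364000.0 s
arg = 0.023 / (2 * sqrt(2.61e-12 * 473364000.0))
= 0.3272
erfc(0.3272) = 0.6436
C = 0.82 * 0.6436 = 0.5277%

0.5277


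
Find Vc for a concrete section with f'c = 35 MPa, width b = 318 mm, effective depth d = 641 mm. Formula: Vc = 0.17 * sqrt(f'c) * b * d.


Vc = 0.17 * sqrt(35) * 318 * 641 / 1000
= 205.01 kN

205.01


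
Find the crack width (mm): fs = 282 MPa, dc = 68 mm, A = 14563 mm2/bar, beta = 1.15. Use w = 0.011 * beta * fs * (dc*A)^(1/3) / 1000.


w = 0.011 * beta * fs * (dc * A)^(1/3) / 1000
= 0.011 * 1.15 * 282 * (68 * 14563)^(1/3) / 1000
= 0.356 mm

0.356


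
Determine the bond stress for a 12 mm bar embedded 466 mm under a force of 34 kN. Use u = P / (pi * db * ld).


u = P / (pi * db * ld)
= 34 * 1000 / (pi * 12 * 466)
= 1.935 MPa

1.935


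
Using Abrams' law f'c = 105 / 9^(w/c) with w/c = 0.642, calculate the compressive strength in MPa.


f'c = 105 / 9^0.642
= 105 / 4.098
= 25.62 MPa

25.62


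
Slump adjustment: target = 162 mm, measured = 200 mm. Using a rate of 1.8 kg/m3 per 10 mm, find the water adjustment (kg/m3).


Difference = 162 - 200 = -38 mm
Water adjustment = -38 * 1.8 / 10 = -6.8 kg/m3

-6.8


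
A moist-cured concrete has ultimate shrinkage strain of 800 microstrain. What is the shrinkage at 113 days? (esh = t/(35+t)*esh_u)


esh(113) = 113 / (35 + 113) * 800
= 113 / 148 * 800
= 610.8 microstrain

610.8


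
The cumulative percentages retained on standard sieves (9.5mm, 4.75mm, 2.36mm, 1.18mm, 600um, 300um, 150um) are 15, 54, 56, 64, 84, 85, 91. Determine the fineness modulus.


FM = sum(cumulative % retained) / 100
= 449 / 100
= 4.49

4.49


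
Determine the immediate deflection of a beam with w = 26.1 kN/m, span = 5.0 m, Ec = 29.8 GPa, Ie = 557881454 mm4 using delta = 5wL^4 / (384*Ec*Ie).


Convert: L = 5.0 m = 5000 mm, Ec = 29.8 GPa = 29800 MPa
delta = 5 * 26.1 * 5000^4 / (384 * 29800 * 557881454)
= 12.78 mm

12.78


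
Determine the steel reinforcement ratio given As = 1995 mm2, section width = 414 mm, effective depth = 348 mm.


rho = As / (b * d)
= 1995 / (414 * 348)
= 0.0138

0.0138


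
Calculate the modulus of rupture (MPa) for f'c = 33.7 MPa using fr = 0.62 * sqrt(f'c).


fr = 0.62 * sqrt(33.7)
= 3.599 MPa

3.599


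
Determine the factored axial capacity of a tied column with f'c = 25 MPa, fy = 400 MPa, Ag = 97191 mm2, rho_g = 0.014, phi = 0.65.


Ast = rho * Ag = 0.014 * 97191 = 1360.674 mm2
phi*Pn = 0.65 * 0.80 * (0.85 * 25 * (97191 - 1360.674) + 400 * 1360.674) / 1000
= 1341.95 kN

1341.95


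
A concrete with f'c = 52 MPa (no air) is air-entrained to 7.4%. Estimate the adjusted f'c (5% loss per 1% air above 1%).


Strength loss = (7.4 - 1) * 5 = 32.0%
f'c = 52 * (1 - 32.0/100)
= 35.36 MPa

35.36


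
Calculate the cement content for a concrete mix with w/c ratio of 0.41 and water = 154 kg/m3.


Cement = water / (w/c)
= 154 / 0.41
= 375.6 kg/m3

375.6


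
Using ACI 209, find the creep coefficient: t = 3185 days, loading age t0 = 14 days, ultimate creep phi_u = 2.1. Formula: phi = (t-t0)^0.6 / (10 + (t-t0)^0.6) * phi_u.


dt = 3185 - 14 = 3171
phi = 3171^0.6 / (10 + 3171^0.6) * 2.1
= 1.946

1.946


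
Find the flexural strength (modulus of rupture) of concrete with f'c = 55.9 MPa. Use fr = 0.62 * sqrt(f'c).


fr = 0.62 * sqrt(55.9)
= 4.636 MPa

4.636


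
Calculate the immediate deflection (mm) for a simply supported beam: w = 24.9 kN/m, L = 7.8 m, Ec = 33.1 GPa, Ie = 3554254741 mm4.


Convert: L = 7.8 m = 7800 mm, Ec = 33.1 GPa = 33100 MPa
delta = 5 * 24.9 * 7800^4 / (384 * 33100 * 3554254741)
= 10.2 mm

10.2


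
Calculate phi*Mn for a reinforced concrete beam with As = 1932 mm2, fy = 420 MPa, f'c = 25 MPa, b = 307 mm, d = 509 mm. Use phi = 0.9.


a = As * fy / (0.85 * f'c * b)
= 1932 * 420 / (0.85 * 25 * 307)
= 124.3824 mm
Mn = As * fy * (d - a/2) / 10^6
= 362.5585 kN-m
phi*Mn = 0.9 * 362.5585 = 326.3 kN-m

326.3


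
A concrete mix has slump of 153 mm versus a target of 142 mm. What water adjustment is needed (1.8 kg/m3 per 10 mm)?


Difference = 142 - 153 = -11 mm
Water adjustment = -11 * 1.8 / 10 = -2.0 kg/m3

-2.0


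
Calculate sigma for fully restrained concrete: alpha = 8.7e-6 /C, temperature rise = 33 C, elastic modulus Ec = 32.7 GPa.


sigma = alpha * dT * Ec
= 8.7e-6 * 33 * 32.7 * 1000
= 9.388 MPa

9.388


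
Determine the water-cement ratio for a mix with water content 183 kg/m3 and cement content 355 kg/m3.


w/c = water / cement
w/c = 183 / 355 = 0.515

0.515


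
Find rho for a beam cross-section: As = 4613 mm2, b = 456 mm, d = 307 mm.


rho = As / (b * d)
= 4613 / (456 * 307)
= 0.033

0.033


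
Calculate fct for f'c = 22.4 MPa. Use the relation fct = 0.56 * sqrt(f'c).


fct = 0.56 * sqrt(22.4)
= 0.56 * 4.733
= 2.65 MPa

2.65


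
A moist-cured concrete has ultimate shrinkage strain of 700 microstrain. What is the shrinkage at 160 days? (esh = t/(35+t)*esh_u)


esh(160) = 160 / (35 + 160) * 700
= 160 / 195 * 700
= 574.4 microstrain

574.4


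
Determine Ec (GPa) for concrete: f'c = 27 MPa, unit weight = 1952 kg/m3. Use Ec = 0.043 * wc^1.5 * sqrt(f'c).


Ec = 0.043 * 1952^1.5 * sqrt(27) / 1000
= 19.27 GPa

19.27


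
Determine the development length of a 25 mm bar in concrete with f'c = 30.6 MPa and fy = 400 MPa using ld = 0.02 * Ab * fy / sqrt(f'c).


Ab = pi * 25^2 / 4 = 490.874 mm2
ld = 0.02 * 490.874 * 400 / sqrt(30.6)
= 709.9 mm

709.9


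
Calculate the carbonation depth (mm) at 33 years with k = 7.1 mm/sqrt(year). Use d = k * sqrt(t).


depth = k * sqrt(t)
= 7.1 * sqrt(33)
= 40.79 mm

40.79


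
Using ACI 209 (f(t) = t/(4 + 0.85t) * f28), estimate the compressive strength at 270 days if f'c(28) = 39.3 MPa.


f(270) = 270 / (4 + 0.85 * 270) * 39.3
= 270 / 233.5 * 39.3
= 45.44 MPa

45.44


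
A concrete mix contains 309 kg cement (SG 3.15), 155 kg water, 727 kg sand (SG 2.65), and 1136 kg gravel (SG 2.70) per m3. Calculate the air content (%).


Vol cement = 309 / (3.15 * 1000) = 0.098095 m3
Vol water = 155 / 1000 = 0.155 m3
Vol sand = 727 / (2.65 * 1000) = 0.27434 m3
Vol gravel = 1136 / (2.70 * 1000) = 0.420741 m3
Total solid + water volume = 0.948176 m3
Air = (1 - 0.948176) * 100 = 5.18%

5.18


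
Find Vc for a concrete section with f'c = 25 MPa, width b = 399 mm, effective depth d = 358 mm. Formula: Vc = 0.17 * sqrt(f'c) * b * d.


Vc = 0.17 * sqrt(25) * 399 * 358 / 1000
= 121.42 kN

121.42


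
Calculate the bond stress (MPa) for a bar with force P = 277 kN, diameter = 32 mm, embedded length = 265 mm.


u = P / (pi * db * ld)
= 277 * 1000 / (pi * 32 * 265)
= 10.398 MPa

10.398


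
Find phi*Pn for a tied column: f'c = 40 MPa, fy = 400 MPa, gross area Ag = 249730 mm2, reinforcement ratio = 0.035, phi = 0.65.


Ast = rho * Ag = 0.035 * 249730 = 8740.55 mm2
phi*Pn = 0.65 * 0.80 * (0.85 * 40 * (249730 - 8740.55) + 400 * 8740.55) / 1000
= 6078.73 kN

6078.73


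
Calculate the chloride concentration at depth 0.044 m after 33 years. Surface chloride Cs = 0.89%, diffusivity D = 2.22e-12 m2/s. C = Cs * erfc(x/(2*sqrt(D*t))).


t_seconds = 33 * 365.25 * 24 * 3600 = 1041400800.0 s
arg = 0.044 / (2 * sqrt(2.22e-12 * 1041400800.0))
= 0.4575
erfc(0.4575) = 0.5176
C = 0.89 * 0.5176 = 0.4607%

0.4607


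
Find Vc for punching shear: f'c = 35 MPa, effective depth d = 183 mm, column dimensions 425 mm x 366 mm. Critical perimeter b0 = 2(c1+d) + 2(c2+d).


b0 = 2*(425 + 183) + 2*(366 + 183) = 2314 mm
Vc = 0.33 * sqrt(35) * 2314 * 183 / 1000
= 826.73 kN

826.73


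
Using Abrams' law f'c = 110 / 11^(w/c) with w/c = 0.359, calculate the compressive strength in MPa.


f'c = 110 / 11^0.359
= 110 / 2.365
= 46.51 MPa

46.51


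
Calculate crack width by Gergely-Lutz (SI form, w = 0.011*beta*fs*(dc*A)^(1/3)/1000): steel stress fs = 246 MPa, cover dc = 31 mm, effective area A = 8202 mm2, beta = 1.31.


w = 0.011 * beta * fs * (dc * A)^(1/3) / 1000
= 0.011 * 1.31 * 246 * (31 * 8202)^(1/3) / 1000
= 0.225 mm

0.225


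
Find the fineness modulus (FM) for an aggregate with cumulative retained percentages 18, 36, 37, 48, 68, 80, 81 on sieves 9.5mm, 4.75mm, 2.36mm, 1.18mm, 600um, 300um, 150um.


FM = sum(cumulative % retained) / 100
= 368 / 100
= 3.68

3.68


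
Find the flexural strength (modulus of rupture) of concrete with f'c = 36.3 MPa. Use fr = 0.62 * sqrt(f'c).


fr = 0.62 * sqrt(36.3)
= 3.735 MPa

3.735


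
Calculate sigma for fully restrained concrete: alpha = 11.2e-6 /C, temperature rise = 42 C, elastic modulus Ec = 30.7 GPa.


sigma = alpha * dT * Ec
= 11.2e-6 * 42 * 30.7 * 1000
= 14.441 MPa

14.441


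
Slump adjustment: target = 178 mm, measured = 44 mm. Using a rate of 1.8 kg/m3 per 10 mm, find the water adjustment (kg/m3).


Difference = 178 - 44 = 134 mm
Water adjustment = 134 * 1.8 / 10 = 24.1 kg/m3

24.1


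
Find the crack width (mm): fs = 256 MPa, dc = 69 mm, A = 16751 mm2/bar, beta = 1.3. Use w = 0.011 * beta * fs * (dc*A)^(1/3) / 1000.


w = 0.011 * beta * fs * (dc * A)^(1/3) / 1000
= 0.011 * 1.3 * 256 * (69 * 16751)^(1/3) / 1000
= 0.384 mm

0.384


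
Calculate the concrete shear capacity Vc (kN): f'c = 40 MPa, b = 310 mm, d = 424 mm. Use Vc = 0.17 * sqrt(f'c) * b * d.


Vc = 0.17 * sqrt(40) * 310 * 424 / 1000
= 141.32 kN

141.32


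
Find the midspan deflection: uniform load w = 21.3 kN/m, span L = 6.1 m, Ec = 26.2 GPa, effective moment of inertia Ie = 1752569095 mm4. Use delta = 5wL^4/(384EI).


Convert: L = 6.1 m = 6100 mm, Ec = 26.2 GPa = 26200 MPa
delta = 5 * 21.3 * 6100^4 / (384 * 26200 * 1752569095)
= 8.36 mm

8.36


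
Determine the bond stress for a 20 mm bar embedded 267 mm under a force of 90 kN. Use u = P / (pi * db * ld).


u = P / (pi * db * ld)
= 90 * 1000 / (pi * 20 * 267)
= 5.365 MPa

5.365


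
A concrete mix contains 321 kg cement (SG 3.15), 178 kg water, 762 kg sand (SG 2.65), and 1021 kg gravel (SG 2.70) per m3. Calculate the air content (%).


Vol cement = 321 / (3.15 * 1000) = 0.101905 m3
Vol water = 178 / 1000 = 0.178 m3
Vol sand = 762 / (2.65 * 1000) = 0.287547 m3
Vol gravel = 1021 / (2.70 * 1000) = 0.378148 m3
Total solid + water volume = 0.9456 m3
Air = (1 - 0.9456) * 100 = 5.44%

5.44


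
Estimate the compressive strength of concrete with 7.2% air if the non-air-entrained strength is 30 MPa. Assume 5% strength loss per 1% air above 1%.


Strength loss = (7.2 - 1) * 5 = 31.0%
f'c = 30 * (1 - 31.0/100)
= 20.7 MPa

20.7


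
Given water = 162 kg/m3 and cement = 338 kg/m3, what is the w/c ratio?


w/c = water / cement
w/c = 162 / 338 = 0.479

0.479


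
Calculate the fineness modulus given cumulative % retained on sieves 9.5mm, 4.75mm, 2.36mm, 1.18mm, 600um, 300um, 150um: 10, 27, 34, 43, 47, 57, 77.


FM = sum(cumulative % retained) / 100
= 295 / 100
= 2.95

2.95


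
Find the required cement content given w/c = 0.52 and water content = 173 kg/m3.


Cement = water / (w/c)
= 173 / 0.52
= 332.7 kg/m3

332.7


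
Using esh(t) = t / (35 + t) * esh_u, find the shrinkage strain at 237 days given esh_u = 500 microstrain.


esh(237) = 237 / (35 + 237) * 500
= 237 / 272 * 500
= 435.7 microstrain

435.7


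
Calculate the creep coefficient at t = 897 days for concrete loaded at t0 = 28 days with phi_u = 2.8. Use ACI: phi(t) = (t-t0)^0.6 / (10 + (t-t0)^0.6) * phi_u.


dt = 897 - 28 = 869
phi = 869^0.6 / (10 + 869^0.6) * 2.8
= 2.388

2.388


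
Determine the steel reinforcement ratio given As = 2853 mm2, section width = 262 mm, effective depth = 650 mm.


rho = As / (b * d)
= 2853 / (262 * 650)
= 0.0168

0.0168


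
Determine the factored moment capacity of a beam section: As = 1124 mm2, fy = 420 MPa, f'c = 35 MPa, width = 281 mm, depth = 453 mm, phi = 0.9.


a = As * fy / (0.85 * f'c * b)
= 1124 * 420 / (0.85 * 35 * 281)
= 56.4706 mm
Mn = As * fy * (d - a/2) / 10^6
= 200.5229 kN-m
phi*Mn = 0.9 * 200.5229 = 180.47 kN-m

180.47


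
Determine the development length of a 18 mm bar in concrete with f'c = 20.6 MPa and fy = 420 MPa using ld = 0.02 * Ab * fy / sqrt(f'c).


Ab = pi * 18^2 / 4 = 254.469 mm2
ld = 0.02 * 254.469 * 420 / sqrt(20.6)
= 471.0 mm

471.0


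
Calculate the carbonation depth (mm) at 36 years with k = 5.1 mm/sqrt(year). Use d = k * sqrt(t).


depth = k * sqrt(t)
= 5.1 * sqrt(36)
= 30.6 mm

30.6


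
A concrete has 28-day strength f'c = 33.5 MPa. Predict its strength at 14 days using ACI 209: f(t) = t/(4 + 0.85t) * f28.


f(14) = 14 / (4 + 0.85 * 14) * 33.5
= 14 / 15.9 * 33.5
= 29.5 MPa

29.5


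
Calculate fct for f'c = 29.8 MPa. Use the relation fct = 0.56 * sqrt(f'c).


fct = 0.56 * sqrt(29.8)
= 0.56 * 5.459
= 3.057 MPa

3.057


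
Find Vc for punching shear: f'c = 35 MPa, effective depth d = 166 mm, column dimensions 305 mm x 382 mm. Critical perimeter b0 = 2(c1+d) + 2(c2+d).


b0 = 2*(305 + 166) + 2*(382 + 166) = 2038 mm
Vc = 0.33 * sqrt(35) * 2038 * 166 / 1000
= 660.48 kN

660.48


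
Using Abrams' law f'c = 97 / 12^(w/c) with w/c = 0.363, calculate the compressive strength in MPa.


f'c = 97 / 12^0.363
= 97 / 2.465
= 39.36 MPa

39.36


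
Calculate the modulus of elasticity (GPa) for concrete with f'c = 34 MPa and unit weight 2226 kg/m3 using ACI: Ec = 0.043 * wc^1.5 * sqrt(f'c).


Ec = 0.043 * 2226^1.5 * sqrt(34) / 1000
= 26.33 GPa

26.33


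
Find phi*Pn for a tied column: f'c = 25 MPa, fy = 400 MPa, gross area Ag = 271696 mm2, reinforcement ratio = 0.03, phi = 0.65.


Ast = rho * Ag = 0.03 * 271696 = 8150.88 mm2
phi*Pn = 0.65 * 0.80 * (0.85 * 25 * (271696 - 8150.88) + 400 * 8150.88) / 1000
= 4607.56 kN

4607.56


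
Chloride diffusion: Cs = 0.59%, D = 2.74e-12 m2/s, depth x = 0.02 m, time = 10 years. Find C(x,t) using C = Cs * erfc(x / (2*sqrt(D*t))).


t_seconds = 10 * 365.25 * 24 * 3600 = 315576000.0 s
arg = 0.02 / (2 * sqrt(2.74e-12 * 315576000.0))
= 0.3401
erfc(0.3401) = 0.6306
C = 0.59 * 0.6306 = 0.372%

0.372


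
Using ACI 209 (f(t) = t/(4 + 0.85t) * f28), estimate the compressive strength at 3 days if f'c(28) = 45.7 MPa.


f(3) = 3 / (4 + 0.85 * 3) * 45.7
= 3 / 6.55 * 45.7
= 20.93 MPa

20.93


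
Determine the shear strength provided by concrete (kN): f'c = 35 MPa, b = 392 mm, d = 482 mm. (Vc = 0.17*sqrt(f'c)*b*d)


Vc = 0.17 * sqrt(35) * 392 * 482 / 1000
= 190.03 kN

190.03


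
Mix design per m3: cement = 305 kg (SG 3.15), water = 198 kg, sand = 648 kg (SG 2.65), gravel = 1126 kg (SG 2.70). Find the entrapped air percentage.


Vol cement = 305 / (3.15 * 1000) = 0.096825 m3
Vol water = 198 / 1000 = 0.198 m3
Vol sand = 648 / (2.65 * 1000) = 0.244528 m3
Vol gravel = 1126 / (2.70 * 1000) = 0.417037 m3
Total solid + water volume = 0.956391 m3
Air = (1 - 0.956391) * 100 = 4.36%

4.36


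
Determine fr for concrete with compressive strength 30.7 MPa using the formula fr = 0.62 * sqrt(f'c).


fr = 0.62 * sqrt(30.7)
= 3.435 MPa

3.435


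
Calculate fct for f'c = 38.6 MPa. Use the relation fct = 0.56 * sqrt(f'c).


fct = 0.56 * sqrt(38.6)
= 0.56 * 6.213
= 3.479 MPa

3.479


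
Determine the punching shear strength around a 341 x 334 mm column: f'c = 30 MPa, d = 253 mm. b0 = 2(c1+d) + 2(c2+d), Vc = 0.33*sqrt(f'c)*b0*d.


b0 = 2*(341 + 253) + 2*(334 + 253) = 2362 mm
Vc = 0.33 * sqrt(30) * 2362 * 253 / 1000
= 1080.13 kN

1080.13


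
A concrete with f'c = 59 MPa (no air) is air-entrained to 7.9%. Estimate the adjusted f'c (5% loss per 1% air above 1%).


Strength loss = (7.9 - 1) * 5 = 34.5%
f'c = 59 * (1 - 34.5/100)
= 38.65 MPa

38.65


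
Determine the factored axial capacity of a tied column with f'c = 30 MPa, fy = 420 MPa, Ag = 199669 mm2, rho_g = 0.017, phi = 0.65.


Ast = rho * Ag = 0.017 * 199669 = 3394.373 mm2
phi*Pn = 0.65 * 0.80 * (0.85 * 30 * (199669 - 3394.373) + 420 * 3394.373) / 1000
= 3343.93 kN

3343.93


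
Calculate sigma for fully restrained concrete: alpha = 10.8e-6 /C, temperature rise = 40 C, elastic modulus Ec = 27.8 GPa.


sigma = alpha * dT * Ec
= 10.8e-6 * 40 * 27.8 * 1000
= 12.01 MPa

12.01


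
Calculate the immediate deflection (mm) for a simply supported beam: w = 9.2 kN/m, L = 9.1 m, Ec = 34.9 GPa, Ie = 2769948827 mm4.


Convert: L = 9.1 m = 9100 mm, Ec = 34.9 GPa = 34900 MPa
delta = 5 * 9.2 * 9100^4 / (384 * 34900 * 2769948827)
= 8.5 mm

8.5


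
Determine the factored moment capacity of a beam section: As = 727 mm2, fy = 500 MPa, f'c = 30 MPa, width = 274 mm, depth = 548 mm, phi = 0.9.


a = As * fy / (0.85 * f'c * b)
= 727 * 500 / (0.85 * 30 * 274)
= 52.0252 mm
Mn = As * fy * (d - a/2) / 10^6
= 189.7424 kN-m
phi*Mn = 0.9 * 189.7424 = 170.77 kN-m

170.77


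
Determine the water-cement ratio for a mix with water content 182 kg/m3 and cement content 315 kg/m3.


w/c = water / cement
w/c = 182 / 315 = 0.578

0.578


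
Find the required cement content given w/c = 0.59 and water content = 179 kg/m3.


Cement = water / (w/c)
= 179 / 0.59
= 303.4 kg/m3

303.4


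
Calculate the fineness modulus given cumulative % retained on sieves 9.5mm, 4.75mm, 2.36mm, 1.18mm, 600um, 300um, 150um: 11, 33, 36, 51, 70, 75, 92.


FM = sum(cumulative % retained) / 100
= 368 / 100
= 3.68

3.68


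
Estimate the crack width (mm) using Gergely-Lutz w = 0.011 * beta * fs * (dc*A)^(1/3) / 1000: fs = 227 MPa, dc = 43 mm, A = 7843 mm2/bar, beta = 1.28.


w = 0.011 * beta * fs * (dc * A)^(1/3) / 1000
= 0.011 * 1.28 * 227 * (43 * 7843)^(1/3) / 1000
= 0.222 mm

0.222


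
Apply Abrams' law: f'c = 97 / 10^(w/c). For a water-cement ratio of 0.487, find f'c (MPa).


f'c = 97 / 10^0.487
= 97 / 3.069
= 31.61 MPa

31.61


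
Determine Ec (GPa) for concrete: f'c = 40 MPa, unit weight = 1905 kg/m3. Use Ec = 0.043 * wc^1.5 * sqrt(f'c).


Ec = 0.043 * 1905^1.5 * sqrt(40) / 1000
= 22.61 GPa

22.61


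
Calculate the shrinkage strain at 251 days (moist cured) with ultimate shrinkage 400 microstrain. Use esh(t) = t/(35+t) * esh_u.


esh(251) = 251 / (35 + 251) * 400
= 251 / 286 * 400
= 351.0 microstrain

351.0


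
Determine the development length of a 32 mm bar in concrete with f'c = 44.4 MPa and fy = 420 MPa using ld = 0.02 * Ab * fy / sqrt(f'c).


Ab = pi * 32^2 / 4 = 804.248 mm2
ld = 0.02 * 804.248 * 420 / sqrt(44.4)
= 1013.9 mm

1013.9


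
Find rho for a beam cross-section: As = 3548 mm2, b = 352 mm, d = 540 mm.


rho = As / (b * d)
= 3548 / (352 * 540)
= 0.0187

0.0187


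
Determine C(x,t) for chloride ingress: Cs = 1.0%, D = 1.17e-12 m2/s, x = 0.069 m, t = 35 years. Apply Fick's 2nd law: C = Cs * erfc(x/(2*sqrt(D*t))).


t_seconds = 35 * 365.25 * 24 * 3600 = 1104516000.0 s
arg = 0.069 / (2 * sqrt(1.17e-12 * 1104516000.0))
= 0.9597
erfc(0.9597) = 0.1747
C = 1.0 * 0.1747 = 0.1747%

0.1747


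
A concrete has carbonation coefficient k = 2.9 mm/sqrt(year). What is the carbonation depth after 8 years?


depth = k * sqrt(t)
= 2.9 * sqrt(8)
= 8.2 mm

8.2


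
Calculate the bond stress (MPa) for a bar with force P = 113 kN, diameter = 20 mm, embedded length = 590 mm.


u = P / (pi * db * ld)
= 113 * 1000 / (pi * 20 * 590)
= 3.048 MPa

3.048


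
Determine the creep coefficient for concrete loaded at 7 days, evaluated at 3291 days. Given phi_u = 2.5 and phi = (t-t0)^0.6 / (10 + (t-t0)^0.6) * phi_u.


dt = 3291 - 7 = 3284
phi = 3284^0.6 / (10 + 3284^0.6) * 2.5
= 2.32

2.32


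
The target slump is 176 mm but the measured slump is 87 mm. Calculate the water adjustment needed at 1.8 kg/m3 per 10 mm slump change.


Difference = 176 - 87 = 89 mm
Water adjustment = 89 * 1.8 / 10 = 16.0 kg/m3

16.0


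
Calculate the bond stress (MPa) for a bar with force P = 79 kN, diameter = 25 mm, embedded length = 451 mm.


u = P / (pi * db * ld)
= 79 * 1000 / (pi * 25 * 451)
= 2.23 MPa

2.23


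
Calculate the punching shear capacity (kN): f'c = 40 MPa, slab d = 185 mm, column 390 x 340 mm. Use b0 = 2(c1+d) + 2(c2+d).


b0 = 2*(390 + 185) + 2*(340 + 185) = 2200 mm
Vc = 0.33 * sqrt(40) * 2200 * 185 / 1000
= 849.45 kN

849.45


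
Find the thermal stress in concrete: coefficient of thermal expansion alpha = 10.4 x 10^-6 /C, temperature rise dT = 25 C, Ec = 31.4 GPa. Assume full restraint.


sigma = alpha * dT * Ec
= 10.4e-6 * 25 * 31.4 * 1000
= 8.164 MPa

8.164


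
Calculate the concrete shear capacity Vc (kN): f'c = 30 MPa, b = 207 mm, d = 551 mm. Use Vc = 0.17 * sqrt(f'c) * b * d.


Vc = 0.17 * sqrt(30) * 207 * 551 / 1000
= 106.2 kN

106.2


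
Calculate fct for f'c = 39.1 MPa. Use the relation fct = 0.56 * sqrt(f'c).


fct = 0.56 * sqrt(39.1)
= 0.56 * 6.253
= 3.502 MPa

3.502


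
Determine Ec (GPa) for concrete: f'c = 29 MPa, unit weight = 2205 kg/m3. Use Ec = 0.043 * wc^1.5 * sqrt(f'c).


Ec = 0.043 * 2205^1.5 * sqrt(29) / 1000
= 23.98 GPa

23.98


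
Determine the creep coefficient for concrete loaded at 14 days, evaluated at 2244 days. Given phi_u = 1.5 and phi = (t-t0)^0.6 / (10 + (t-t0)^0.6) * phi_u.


dt = 2244 - 14 = 2230
phi = 2230^0.6 / (10 + 2230^0.6) * 1.5
= 1.366

1.366


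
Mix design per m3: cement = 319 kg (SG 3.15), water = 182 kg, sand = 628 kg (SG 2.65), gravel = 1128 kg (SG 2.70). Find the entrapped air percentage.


Vol cement = 319 / (3.15 * 1000) = 0.10127 m3
Vol water = 182 / 1000 = 0.182 m3
Vol sand = 628 / (2.65 * 1000) = 0.236981 m3
Vol gravel = 1128 / (2.70 * 1000) = 0.417778 m3
Total solid + water volume = 0.938029 m3
Air = (1 - 0.938029) * 100 = 6.2%

6.2


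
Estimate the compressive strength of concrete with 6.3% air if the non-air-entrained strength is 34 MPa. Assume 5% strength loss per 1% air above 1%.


Strength loss = (6.3 - 1) * 5 = 26.5%
f'c = 34 * (1 - 26.5/100)
= 24.99 MPa

24.99


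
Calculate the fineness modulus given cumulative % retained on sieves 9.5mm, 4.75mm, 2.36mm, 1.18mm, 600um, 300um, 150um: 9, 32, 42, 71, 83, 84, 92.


FM = sum(cumulative % retained) / 100
= 413 / 100
= 4.13

4.13


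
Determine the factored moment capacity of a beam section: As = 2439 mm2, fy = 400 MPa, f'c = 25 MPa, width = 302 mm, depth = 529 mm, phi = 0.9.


a = As * fy / (0.85 * f'c * b)
= 2439 * 400 / (0.85 * 25 * 302)
= 152.0218 mm
Mn = As * fy * (d - a/2) / 10^6
= 441.9362 kN-m
phi*Mn = 0.9 * 441.9362 = 397.74 kN-m

397.74


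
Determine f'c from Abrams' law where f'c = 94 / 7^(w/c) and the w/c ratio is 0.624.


f'c = 94 / 7^0.624
= 94 / 3.368
= 27.91 MPa

27.91


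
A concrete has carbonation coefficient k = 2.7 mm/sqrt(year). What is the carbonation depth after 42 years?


depth = k * sqrt(t)
= 2.7 * sqrt(42)
= 17.5 mm

17.5


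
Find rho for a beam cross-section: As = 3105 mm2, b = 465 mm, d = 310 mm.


rho = As / (b * d)
= 3105 / (465 * 310)
= 0.0215

0.0215


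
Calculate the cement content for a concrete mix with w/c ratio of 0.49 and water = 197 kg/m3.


Cement = water / (w/c)
= 197 / 0.49
= 402.0 kg/m3

402.0


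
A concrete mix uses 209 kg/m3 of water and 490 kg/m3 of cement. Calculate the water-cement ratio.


w/c = water / cement
w/c = 209 / 490 = 0.427

0.427


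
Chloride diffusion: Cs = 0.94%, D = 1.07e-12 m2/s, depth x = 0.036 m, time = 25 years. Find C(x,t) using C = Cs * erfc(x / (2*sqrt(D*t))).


t_seconds = 25 * 365.25 * 24 * 3600 = 788940000.0 s
arg = 0.036 / (2 * sqrt(1.07e-12 * 788940000.0))
= 0.6195
erfc(0.6195) = 0.381
C = 0.94 * 0.381 = 0.3581%

0.3581


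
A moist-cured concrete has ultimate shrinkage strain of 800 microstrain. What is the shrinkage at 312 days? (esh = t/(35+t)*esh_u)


esh(312) = 312 / (35 + 312) * 800
= 312 / 347 * 800
= 719.3 microstrain

719.3
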